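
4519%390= 229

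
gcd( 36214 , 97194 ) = 2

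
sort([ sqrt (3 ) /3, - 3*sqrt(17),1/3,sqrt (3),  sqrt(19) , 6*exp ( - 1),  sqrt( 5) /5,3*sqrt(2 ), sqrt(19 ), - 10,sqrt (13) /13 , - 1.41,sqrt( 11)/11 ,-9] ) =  [ - 3*sqrt(17 ),-10, - 9,-1.41,sqrt(13) /13 , sqrt( 11) /11,1/3, sqrt(5)/5,sqrt( 3 )/3, sqrt ( 3 ),  6 * exp( - 1),3 *sqrt( 2),sqrt( 19),sqrt(19) ] 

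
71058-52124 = 18934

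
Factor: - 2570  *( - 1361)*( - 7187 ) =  - 25138472990 = - 2^1 * 5^1 *257^1 * 1361^1*7187^1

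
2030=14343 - 12313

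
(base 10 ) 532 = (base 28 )J0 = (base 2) 1000010100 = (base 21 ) 147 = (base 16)214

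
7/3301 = 7/3301=   0.00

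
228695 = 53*4315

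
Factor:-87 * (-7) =3^1 * 7^1 * 29^1 =609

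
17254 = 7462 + 9792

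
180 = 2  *90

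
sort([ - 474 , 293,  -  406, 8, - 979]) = [ - 979, - 474,-406,8, 293]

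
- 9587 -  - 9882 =295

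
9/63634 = 9/63634 = 0.00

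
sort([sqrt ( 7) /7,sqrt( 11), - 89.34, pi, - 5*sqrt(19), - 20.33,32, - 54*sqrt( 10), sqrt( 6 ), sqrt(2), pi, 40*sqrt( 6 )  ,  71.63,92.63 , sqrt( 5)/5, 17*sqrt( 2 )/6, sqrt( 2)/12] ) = [ - 54 * sqrt( 10), - 89.34,-5 * sqrt( 19), - 20.33 , sqrt( 2)/12,sqrt( 7)/7,sqrt( 5)/5,sqrt(2),sqrt( 6),pi,pi, sqrt(11 ), 17*sqrt(2 ) /6, 32, 71.63, 92.63,40*sqrt(6)] 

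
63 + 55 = 118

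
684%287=110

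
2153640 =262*8220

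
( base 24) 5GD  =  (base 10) 3277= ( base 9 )4441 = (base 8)6315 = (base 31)3CM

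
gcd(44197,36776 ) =1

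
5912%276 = 116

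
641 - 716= - 75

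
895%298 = 1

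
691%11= 9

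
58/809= 58/809 = 0.07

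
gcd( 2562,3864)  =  42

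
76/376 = 19/94 = 0.20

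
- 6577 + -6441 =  - 13018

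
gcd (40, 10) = 10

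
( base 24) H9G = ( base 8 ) 23450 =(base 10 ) 10024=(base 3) 111202021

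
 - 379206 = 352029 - 731235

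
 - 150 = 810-960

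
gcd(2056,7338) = 2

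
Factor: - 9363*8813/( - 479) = 82516119/479 = 3^1*7^1*  479^ ( - 1) * 1259^1*3121^1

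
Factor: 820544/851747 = 2^6 * 13^(-1 )  *12821^1*65519^( - 1)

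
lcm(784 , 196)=784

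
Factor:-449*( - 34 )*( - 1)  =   - 15266=-2^1*17^1*449^1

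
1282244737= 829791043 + 452453694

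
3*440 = 1320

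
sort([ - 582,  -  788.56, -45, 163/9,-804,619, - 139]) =[-804,-788.56,-582, - 139, - 45,163/9,619 ]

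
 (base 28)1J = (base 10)47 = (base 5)142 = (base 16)2F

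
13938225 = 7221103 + 6717122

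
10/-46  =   - 5/23 = - 0.22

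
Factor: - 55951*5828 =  - 2^2 *7^1 * 31^1 * 47^1 * 7993^1 = - 326082428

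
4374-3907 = 467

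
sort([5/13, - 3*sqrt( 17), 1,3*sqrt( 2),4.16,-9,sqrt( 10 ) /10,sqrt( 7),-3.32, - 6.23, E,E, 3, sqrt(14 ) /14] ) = [ - 3*sqrt (17 ),- 9,  -  6.23, -3.32, sqrt( 14)/14, sqrt( 10 )/10,  5/13,  1, sqrt( 7),E,E,3,4.16,3*sqrt (2) ] 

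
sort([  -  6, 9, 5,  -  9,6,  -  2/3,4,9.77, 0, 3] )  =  [ - 9, - 6, - 2/3, 0,3, 4, 5,6,9, 9.77 ]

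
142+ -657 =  - 515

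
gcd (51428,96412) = 4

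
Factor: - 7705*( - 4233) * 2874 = 93736271610=2^1*3^2 * 5^1*17^1*23^1*67^1*83^1 *479^1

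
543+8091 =8634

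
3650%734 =714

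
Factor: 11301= 3^1*3767^1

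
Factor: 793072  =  2^4*7^1*73^1*97^1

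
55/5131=55/5131 = 0.01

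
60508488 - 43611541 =16896947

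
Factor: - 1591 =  - 37^1*43^1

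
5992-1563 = 4429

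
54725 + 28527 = 83252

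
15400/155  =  3080/31=99.35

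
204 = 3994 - 3790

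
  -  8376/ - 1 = 8376  +  0/1  =  8376.00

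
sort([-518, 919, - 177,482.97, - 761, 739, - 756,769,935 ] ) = [-761, - 756,-518, - 177,  482.97,739,769, 919, 935 ] 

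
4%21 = 4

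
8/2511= 8/2511 = 0.00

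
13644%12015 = 1629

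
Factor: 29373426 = 2^1*3^2 * 101^1*107^1*151^1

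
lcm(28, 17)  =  476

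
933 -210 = 723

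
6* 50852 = 305112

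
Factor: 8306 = 2^1*4153^1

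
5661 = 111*51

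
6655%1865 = 1060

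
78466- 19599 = 58867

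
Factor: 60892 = 2^2*13^1*1171^1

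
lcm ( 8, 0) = 0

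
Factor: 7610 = 2^1*5^1*761^1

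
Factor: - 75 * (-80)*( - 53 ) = - 318000 = -2^4 * 3^1*5^3 *53^1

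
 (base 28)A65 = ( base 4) 1331031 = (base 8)17515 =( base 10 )8013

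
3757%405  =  112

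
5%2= 1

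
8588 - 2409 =6179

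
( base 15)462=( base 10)992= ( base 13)5b4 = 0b1111100000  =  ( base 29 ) 156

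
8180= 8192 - 12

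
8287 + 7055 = 15342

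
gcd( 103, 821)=1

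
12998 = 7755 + 5243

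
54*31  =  1674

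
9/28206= 1/3134 = 0.00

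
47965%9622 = 9477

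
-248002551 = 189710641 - 437713192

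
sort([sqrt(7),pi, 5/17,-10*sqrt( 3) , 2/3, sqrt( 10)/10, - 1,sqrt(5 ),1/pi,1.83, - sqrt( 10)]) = [ - 10*sqrt( 3), - sqrt (10),-1,5/17, sqrt( 10)/10,1/pi, 2/3 , 1.83 , sqrt(5 ), sqrt( 7),pi ]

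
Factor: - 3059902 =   -  2^1*53^1*28867^1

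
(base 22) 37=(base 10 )73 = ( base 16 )49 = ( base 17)45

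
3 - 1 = 2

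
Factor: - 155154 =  - 2^1*3^1*19^1 *1361^1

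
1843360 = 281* 6560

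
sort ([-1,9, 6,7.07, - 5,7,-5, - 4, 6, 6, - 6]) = [ - 6, - 5,-5, - 4,  -  1, 6, 6, 6,7, 7.07, 9]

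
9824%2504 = 2312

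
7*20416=142912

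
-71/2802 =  - 1 + 2731/2802 = - 0.03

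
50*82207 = 4110350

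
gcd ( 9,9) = 9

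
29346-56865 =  - 27519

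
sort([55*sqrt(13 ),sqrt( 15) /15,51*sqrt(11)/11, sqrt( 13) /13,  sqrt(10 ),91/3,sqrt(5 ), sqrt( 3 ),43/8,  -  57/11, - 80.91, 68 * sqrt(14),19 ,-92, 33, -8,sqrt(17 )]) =[ - 92, - 80.91, - 8, - 57/11,sqrt( 15 )/15, sqrt(13)/13, sqrt( 3 )  ,  sqrt( 5 ),sqrt( 10 ),sqrt( 17),43/8 , 51*sqrt(11 )/11,19, 91/3, 33, 55*sqrt( 13 ),68*sqrt(14) ] 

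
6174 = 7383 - 1209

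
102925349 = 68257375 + 34667974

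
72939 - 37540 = 35399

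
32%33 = 32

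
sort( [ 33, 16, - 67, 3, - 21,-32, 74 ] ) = [ - 67, - 32, - 21,3,16  ,  33, 74]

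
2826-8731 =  - 5905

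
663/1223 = 663/1223 =0.54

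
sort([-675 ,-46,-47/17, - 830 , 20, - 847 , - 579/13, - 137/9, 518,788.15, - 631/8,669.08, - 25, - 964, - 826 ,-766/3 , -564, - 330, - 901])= [  -  964, - 901, - 847, - 830 ,  -  826, - 675, - 564 ,- 330, - 766/3, - 631/8, - 46  , - 579/13, - 25, - 137/9, - 47/17,  20,518,669.08, 788.15 ]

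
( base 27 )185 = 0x3b6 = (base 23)1I7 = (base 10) 950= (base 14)4bc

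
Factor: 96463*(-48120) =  - 4641799560= - 2^3*3^1*5^1*19^1 *401^1*5077^1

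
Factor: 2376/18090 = 44/335 = 2^2*5^( - 1 )*11^1*67^(-1 ) 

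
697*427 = 297619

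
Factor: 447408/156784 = 3^2*13^1*41^(-1) = 117/41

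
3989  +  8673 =12662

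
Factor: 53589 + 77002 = 130591 = 43^1*3037^1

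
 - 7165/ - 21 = 7165/21 = 341.19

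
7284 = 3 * 2428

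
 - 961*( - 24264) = 23317704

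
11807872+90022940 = 101830812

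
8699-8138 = 561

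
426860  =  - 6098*( - 70)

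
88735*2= 177470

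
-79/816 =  - 79/816  =  - 0.10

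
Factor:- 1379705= - 5^1*275941^1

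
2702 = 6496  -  3794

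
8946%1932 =1218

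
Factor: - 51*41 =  - 2091 = - 3^1*17^1*41^1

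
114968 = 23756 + 91212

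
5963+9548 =15511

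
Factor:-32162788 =  -  2^2 * 7^1*59^1*19469^1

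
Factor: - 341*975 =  - 3^1*5^2*11^1 * 13^1*31^1 = - 332475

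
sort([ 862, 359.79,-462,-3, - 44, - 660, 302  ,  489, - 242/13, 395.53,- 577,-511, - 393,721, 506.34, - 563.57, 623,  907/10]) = [ - 660, - 577, - 563.57, - 511,-462, - 393, - 44, - 242/13,-3,907/10, 302,359.79, 395.53,489 , 506.34,623,  721,862 ] 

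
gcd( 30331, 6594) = 7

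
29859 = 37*807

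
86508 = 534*162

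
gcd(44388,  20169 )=81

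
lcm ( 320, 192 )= 960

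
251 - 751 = -500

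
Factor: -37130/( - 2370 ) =47/3 =3^( - 1)*47^1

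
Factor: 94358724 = 2^2*3^1*7863227^1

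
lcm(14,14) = 14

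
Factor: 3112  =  2^3*389^1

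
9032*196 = 1770272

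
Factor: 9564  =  2^2*3^1*797^1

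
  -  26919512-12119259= -39038771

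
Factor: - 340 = - 2^2*5^1*17^1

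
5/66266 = 5/66266 = 0.00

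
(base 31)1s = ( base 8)73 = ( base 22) 2f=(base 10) 59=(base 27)25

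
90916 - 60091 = 30825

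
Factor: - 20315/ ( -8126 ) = 5/2 = 2^(  -  1 )*5^1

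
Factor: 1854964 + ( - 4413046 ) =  - 2558082 = - 2^1*3^1*617^1  *691^1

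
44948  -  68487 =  - 23539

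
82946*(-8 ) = - 663568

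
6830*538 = 3674540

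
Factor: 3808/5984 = 7/11  =  7^1*11^(-1 ) 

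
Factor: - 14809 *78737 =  - 1166016233 = -59^1 *251^1*78737^1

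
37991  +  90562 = 128553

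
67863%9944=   8199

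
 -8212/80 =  - 103 + 7/20 = - 102.65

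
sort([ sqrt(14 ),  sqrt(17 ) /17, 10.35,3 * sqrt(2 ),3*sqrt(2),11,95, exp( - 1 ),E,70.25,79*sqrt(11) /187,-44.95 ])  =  [  -  44.95 , sqrt(17)/17,exp(-1), 79*sqrt(11 ) /187,  E,sqrt (14), 3 * sqrt( 2 ),3*sqrt(  2),10.35,  11,70.25,  95] 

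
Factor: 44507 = 44507^1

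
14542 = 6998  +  7544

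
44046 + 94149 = 138195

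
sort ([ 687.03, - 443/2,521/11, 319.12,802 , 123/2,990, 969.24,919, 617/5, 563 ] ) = [-443/2, 521/11, 123/2,  617/5,319.12, 563,687.03,802,919, 969.24, 990]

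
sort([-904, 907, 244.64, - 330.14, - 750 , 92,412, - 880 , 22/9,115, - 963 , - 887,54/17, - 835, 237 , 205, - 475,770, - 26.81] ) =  [ - 963, - 904 , - 887, - 880, - 835, - 750, - 475, - 330.14, - 26.81, 22/9, 54/17, 92  ,  115,205,  237, 244.64,412,  770, 907 ]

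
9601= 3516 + 6085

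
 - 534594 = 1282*( - 417)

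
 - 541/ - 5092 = 541/5092 = 0.11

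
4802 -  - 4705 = 9507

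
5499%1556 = 831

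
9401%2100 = 1001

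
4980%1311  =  1047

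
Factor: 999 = 3^3*37^1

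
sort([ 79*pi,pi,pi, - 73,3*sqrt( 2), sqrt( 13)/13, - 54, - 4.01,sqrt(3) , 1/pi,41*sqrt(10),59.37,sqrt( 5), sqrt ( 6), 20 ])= [- 73, - 54,  -  4.01,sqrt( 13) /13,1/pi , sqrt ( 3), sqrt(5), sqrt( 6),pi,  pi,  3*sqrt(2 ),20 , 59.37, 41 *sqrt(10), 79*pi ]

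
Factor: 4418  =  2^1 * 47^2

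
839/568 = 1+271/568= 1.48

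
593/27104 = 593/27104 =0.02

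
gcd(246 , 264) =6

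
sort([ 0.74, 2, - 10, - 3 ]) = [ - 10, - 3 , 0.74, 2] 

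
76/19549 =76/19549= 0.00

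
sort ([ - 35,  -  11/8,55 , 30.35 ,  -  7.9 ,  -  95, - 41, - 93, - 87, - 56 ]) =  [- 95,-93 ,-87 , - 56 , - 41, -35, - 7.9 ,- 11/8,30.35,55 ]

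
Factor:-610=-2^1*5^1*61^1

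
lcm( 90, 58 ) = 2610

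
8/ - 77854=- 1+38923/38927 = - 0.00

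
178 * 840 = 149520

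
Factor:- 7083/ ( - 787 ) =3^2 = 9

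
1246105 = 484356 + 761749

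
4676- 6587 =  - 1911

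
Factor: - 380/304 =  - 2^( - 2)*5^1= - 5/4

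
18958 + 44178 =63136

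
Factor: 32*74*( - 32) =-75776 = -2^11*37^1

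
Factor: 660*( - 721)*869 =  - 413522340 = - 2^2*3^1*5^1*7^1 * 11^2*79^1*103^1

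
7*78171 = 547197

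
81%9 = 0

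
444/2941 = 444/2941= 0.15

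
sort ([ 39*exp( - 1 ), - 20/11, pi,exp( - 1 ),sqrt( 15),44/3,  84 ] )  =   [ - 20/11 , exp( - 1 ),pi,sqrt ( 15 ),39 * exp( - 1),44/3, 84]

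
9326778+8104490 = 17431268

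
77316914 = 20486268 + 56830646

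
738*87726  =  64741788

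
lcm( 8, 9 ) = 72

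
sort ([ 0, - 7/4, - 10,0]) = [ - 10, - 7/4, 0 , 0 ]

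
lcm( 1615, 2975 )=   56525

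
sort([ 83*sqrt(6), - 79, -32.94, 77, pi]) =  [ - 79,- 32.94, pi,77, 83*sqrt( 6 )]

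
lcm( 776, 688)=66736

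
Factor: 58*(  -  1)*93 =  - 5394 = - 2^1*3^1*29^1*31^1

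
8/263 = 8/263  =  0.03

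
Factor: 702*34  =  2^2 * 3^3*13^1 * 17^1  =  23868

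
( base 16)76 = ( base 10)118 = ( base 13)91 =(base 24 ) 4M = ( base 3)11101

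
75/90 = 5/6=   0.83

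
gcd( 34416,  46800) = 144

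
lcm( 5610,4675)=28050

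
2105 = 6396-4291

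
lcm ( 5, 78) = 390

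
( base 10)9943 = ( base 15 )2e2d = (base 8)23327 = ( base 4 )2123113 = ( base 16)26d7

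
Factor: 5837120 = 2^6*5^1* 17^1*29^1*37^1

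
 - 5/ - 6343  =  5/6343 = 0.00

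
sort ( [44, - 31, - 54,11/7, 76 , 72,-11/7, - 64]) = [ - 64, - 54, - 31, - 11/7, 11/7,44,72,76 ]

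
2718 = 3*906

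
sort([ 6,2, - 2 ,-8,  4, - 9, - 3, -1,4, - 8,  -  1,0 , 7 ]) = [ - 9, - 8, - 8, - 3, - 2, - 1,-1,0,2,4 , 4, 6, 7 ] 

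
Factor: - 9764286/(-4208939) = 2^1*3^1*61^(  -  1)*83^1*2801^1*9857^( - 1)=   1394898/601277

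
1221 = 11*111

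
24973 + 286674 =311647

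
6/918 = 1/153 = 0.01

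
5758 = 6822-1064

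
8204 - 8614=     -  410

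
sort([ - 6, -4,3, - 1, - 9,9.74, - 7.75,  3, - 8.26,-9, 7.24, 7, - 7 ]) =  [ -9, - 9,  -  8.26,  -  7.75, - 7, - 6,  -  4,-1, 3,3, 7 , 7.24,9.74 ]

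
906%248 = 162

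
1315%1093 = 222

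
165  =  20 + 145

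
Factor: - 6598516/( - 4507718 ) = 3299258/2253859 = 2^1 * 17^1*23^1*59^(-1 )*4219^1*38201^( - 1 )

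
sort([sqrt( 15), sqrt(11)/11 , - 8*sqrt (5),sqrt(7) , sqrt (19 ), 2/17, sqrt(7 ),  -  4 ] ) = [ - 8*sqrt(5 ), - 4, 2/17,  sqrt(11)/11,sqrt(7), sqrt(7) , sqrt( 15 ), sqrt ( 19) ]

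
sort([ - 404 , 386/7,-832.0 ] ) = [ - 832.0, - 404,  386/7]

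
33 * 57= 1881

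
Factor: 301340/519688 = 305/526 = 2^(-1) * 5^1* 61^1*263^ ( - 1)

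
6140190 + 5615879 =11756069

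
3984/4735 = 3984/4735 = 0.84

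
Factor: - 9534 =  - 2^1*3^1*7^1*227^1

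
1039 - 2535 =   -  1496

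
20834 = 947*22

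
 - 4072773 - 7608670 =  -11681443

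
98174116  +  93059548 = 191233664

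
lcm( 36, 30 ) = 180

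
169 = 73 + 96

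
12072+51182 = 63254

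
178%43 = 6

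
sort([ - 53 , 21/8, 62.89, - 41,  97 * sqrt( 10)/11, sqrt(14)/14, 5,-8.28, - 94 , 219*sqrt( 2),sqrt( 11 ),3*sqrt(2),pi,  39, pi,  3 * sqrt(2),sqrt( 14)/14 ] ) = [ -94,-53,-41 ,-8.28,sqrt (14 ) /14,sqrt( 14 ) /14,21/8, pi, pi,sqrt(11),3 * sqrt( 2 ), 3*sqrt( 2 ),  5, 97 * sqrt( 10 )/11,  39,62.89,219*sqrt(2) ]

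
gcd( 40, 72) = 8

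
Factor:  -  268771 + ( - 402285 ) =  - 671056 = - 2^4*41941^1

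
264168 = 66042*4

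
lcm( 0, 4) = 0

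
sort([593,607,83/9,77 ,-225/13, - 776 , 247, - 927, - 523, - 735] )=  [ - 927, - 776,-735,-523, - 225/13, 83/9,77, 247,  593, 607] 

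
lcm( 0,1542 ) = 0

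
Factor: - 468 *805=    - 376740 = -2^2*3^2*5^1*7^1 * 13^1*23^1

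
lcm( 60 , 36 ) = 180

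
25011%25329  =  25011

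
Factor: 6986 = 2^1 * 7^1 * 499^1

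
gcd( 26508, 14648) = 4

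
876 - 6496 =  - 5620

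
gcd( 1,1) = 1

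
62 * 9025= 559550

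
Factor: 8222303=8222303^1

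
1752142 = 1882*931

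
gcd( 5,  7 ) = 1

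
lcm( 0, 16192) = 0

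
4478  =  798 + 3680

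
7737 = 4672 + 3065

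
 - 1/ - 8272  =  1/8272 =0.00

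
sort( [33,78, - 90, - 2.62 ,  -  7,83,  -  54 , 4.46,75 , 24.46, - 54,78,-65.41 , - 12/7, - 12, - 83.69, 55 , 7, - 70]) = [ - 90,-83.69, - 70,- 65.41, - 54, - 54, - 12, - 7, - 2.62,-12/7,4.46, 7, 24.46 , 33,55,75,  78,78,83]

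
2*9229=18458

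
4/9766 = 2/4883 = 0.00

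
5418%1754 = 156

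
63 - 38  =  25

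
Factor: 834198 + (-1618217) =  - 784019 = - 43^1 * 18233^1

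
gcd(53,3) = 1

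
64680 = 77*840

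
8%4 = 0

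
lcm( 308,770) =1540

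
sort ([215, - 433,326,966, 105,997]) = [- 433,105,  215,326, 966,997 ]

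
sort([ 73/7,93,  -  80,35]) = [ - 80,73/7,35,93]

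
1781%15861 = 1781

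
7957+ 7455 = 15412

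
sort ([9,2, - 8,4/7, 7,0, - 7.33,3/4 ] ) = [  -  8, - 7.33,0, 4/7, 3/4,2, 7, 9]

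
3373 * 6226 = 21000298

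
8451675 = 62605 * 135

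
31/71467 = 31/71467 = 0.00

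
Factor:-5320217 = -7^1*83^1*9157^1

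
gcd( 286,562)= 2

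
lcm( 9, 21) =63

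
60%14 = 4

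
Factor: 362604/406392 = 2^( - 1 )*7^( - 1)*11^1 * 59^(  -  1) * 67^1 = 737/826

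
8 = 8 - 0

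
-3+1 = - 2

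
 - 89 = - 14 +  - 75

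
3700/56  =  925/14 = 66.07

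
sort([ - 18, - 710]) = [ - 710, - 18]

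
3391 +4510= 7901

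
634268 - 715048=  - 80780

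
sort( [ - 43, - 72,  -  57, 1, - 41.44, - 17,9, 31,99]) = [ - 72,  -  57, - 43  , - 41.44, - 17, 1 , 9, 31,99]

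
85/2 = 85/2 = 42.50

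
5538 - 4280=1258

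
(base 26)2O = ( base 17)48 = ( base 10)76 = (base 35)26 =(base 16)4C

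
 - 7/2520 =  - 1+359/360 = - 0.00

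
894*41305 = 36926670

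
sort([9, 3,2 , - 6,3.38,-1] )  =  [ - 6, - 1, 2,  3,3.38,9 ] 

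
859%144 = 139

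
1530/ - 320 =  - 5+7/32 = - 4.78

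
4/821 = 4/821 = 0.00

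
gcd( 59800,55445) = 65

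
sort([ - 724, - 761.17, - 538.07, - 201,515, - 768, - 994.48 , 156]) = [-994.48 , - 768, - 761.17, - 724 , - 538.07, -201, 156, 515 ]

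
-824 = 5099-5923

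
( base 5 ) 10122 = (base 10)662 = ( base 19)1FG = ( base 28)ni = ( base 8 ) 1226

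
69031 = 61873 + 7158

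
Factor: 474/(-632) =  - 2^ ( - 2)*3^1 = -  3/4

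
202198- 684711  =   - 482513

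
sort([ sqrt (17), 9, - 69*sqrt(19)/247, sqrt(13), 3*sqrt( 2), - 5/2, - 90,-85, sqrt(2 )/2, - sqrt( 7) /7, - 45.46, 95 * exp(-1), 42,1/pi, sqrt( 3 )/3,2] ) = [ - 90, - 85,-45.46, - 5/2, - 69*sqrt(19)/247,-sqrt(7)/7, 1/pi , sqrt(3) /3, sqrt(2)/2,2, sqrt(13), sqrt(17), 3 * sqrt( 2 ),  9, 95*exp( - 1 ), 42]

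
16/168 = 2/21=0.10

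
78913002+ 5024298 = 83937300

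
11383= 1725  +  9658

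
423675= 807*525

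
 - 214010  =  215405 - 429415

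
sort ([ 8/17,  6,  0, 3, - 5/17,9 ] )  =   [ -5/17, 0, 8/17 , 3,  6 , 9 ]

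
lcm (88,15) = 1320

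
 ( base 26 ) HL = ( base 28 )gf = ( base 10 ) 463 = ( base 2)111001111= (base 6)2051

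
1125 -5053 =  - 3928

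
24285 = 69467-45182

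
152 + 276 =428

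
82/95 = 82/95 = 0.86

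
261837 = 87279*3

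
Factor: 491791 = 43^1*11437^1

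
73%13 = 8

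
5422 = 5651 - 229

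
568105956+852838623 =1420944579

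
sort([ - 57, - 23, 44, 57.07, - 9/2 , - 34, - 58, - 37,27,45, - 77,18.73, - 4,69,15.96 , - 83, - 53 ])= [  -  83, - 77, - 58, - 57, - 53, - 37, - 34, - 23, - 9/2,-4,15.96, 18.73,27, 44,45,  57.07,69 ] 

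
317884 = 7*45412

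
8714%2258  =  1940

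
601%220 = 161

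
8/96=1/12 = 0.08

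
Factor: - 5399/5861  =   - 5399^1*5861^( - 1) 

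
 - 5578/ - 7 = 5578/7 = 796.86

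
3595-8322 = - 4727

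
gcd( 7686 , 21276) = 18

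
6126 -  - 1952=8078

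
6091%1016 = 1011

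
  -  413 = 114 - 527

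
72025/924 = 77+ 877/924 = 77.95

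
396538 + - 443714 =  - 47176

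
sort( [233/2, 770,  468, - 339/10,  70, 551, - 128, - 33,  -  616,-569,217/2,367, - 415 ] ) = [ - 616 , - 569, - 415, - 128,- 339/10 , - 33,  70, 217/2,233/2, 367,  468,  551,770]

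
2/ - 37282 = -1 + 18640/18641 = - 0.00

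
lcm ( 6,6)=6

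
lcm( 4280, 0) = 0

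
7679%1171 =653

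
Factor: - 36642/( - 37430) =3^1*5^( - 1 ) * 19^( - 1 )*31^1  =  93/95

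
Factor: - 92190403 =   -  92190403^1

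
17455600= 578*30200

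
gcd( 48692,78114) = 94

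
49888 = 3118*16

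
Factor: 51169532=2^2*307^1 * 41669^1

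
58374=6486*9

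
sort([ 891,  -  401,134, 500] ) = [ - 401, 134,  500,891]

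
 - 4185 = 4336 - 8521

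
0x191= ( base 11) 335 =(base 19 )122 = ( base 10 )401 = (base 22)i5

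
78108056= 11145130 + 66962926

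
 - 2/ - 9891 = 2/9891  =  0.00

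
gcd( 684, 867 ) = 3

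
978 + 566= 1544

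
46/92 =1/2=0.50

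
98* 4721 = 462658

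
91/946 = 91/946 = 0.10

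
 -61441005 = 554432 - 61995437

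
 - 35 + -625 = - 660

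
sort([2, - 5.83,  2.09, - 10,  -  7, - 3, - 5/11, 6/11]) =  [ - 10, - 7, - 5.83,-3, - 5/11, 6/11,2, 2.09] 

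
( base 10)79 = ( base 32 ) 2f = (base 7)142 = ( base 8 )117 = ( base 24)37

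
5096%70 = 56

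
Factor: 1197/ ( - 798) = - 3/2 = - 2^( - 1) * 3^1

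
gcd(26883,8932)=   29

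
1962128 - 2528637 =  - 566509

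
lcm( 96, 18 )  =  288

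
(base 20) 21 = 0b101001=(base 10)41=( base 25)1g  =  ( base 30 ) 1B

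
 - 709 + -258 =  - 967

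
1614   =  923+691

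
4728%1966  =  796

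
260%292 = 260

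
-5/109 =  - 5/109 = - 0.05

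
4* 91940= 367760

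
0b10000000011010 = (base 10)8218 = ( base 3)102021101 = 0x201A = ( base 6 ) 102014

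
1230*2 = 2460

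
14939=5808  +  9131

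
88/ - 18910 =-44/9455 =- 0.00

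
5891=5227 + 664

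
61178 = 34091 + 27087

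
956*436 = 416816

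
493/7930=493/7930 = 0.06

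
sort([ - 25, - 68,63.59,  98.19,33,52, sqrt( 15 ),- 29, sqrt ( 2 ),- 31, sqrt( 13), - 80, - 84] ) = [ - 84,-80, - 68,- 31,  -  29,  -  25, sqrt( 2),sqrt(13 ),  sqrt(15 ), 33,52,  63.59,98.19 ]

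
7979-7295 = 684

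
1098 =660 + 438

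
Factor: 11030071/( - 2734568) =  - 2^( - 3)*13^1*  341821^( - 1 )  *848467^1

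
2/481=2/481 =0.00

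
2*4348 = 8696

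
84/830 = 42/415 = 0.10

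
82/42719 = 82/42719 = 0.00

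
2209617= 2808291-598674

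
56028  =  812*69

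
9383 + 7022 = 16405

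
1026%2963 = 1026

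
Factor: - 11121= - 3^1*11^1*337^1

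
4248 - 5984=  - 1736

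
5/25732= 5/25732 = 0.00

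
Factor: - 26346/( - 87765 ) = 2^1*5^( - 1) * 4391^1 * 5851^(-1 ) = 8782/29255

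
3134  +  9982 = 13116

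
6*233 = 1398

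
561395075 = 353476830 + 207918245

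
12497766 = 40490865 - 27993099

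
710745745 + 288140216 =998885961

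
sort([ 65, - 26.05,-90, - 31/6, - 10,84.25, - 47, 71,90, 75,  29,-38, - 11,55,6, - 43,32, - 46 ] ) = [ - 90, - 47,  -  46, - 43, - 38, - 26.05, - 11, - 10, - 31/6, 6,  29,32,55, 65,71, 75, 84.25, 90 ] 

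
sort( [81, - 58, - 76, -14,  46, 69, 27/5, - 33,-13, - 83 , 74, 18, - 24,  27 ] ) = [ - 83, - 76, - 58,-33,-24, - 14, - 13,  27/5, 18, 27, 46 , 69,74, 81 ] 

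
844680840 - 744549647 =100131193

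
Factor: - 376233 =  - 3^1*11^1 *13^1*877^1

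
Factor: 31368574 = 2^1*113^1 *138799^1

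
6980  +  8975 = 15955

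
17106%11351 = 5755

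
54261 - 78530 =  - 24269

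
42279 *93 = 3931947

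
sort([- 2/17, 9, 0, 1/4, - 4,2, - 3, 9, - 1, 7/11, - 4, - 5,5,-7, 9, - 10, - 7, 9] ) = [ - 10, - 7, - 7, - 5, - 4, - 4, - 3, - 1, - 2/17,0, 1/4, 7/11,2, 5, 9, 9, 9,  9 ]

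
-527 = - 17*31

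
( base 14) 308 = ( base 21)178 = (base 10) 596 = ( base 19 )1c7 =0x254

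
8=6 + 2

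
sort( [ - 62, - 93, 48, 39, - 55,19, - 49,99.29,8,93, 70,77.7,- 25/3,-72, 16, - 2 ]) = [ - 93,- 72, - 62 , - 55, - 49, - 25/3, - 2 , 8,16, 19, 39,48,  70,  77.7,93 , 99.29 ] 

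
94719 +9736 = 104455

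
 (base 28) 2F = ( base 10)71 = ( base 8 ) 107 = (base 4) 1013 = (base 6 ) 155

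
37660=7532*5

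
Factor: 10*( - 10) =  -2^2*5^2 = - 100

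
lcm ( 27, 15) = 135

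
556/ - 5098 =  -  278/2549 = -0.11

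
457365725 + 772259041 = 1229624766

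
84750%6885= 2130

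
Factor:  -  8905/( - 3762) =2^( - 1)*3^( - 2)*5^1*11^ ( - 1 )*13^1*19^(  -  1)*137^1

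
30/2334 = 5/389= 0.01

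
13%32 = 13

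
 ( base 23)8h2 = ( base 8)11021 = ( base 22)9c5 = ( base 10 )4625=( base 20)BB5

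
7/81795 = 1/11685 = 0.00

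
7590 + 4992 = 12582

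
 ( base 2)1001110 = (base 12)66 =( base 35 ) 28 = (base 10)78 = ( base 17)4a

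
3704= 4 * 926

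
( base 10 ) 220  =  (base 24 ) 94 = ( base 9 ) 264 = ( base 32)6S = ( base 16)DC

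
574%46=22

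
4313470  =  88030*49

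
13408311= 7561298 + 5847013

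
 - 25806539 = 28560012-54366551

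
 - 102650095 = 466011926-568662021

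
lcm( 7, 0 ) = 0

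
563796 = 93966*6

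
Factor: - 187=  - 11^1  *  17^1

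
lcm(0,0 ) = 0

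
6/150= 1/25 = 0.04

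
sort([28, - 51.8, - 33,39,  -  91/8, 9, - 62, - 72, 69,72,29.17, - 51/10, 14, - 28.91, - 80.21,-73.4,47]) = [ - 80.21, - 73.4, - 72, - 62, - 51.8, - 33, - 28.91 , - 91/8, - 51/10, 9, 14,28,29.17, 39, 47, 69, 72 ] 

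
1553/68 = 22 + 57/68=22.84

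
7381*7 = 51667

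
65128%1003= 936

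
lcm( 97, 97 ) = 97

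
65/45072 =65/45072 = 0.00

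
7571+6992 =14563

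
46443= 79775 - 33332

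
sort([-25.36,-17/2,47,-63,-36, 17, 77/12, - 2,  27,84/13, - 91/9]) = [-63,-36,-25.36,-91/9, - 17/2 , - 2, 77/12, 84/13, 17, 27,47]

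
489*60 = 29340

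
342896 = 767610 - 424714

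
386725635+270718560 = 657444195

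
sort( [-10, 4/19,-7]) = [  -  10, - 7, 4/19]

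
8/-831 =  - 1 + 823/831=- 0.01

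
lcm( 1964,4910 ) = 9820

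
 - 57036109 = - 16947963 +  - 40088146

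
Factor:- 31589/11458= - 2^( - 1)*17^( - 1 )*31^1*337^( - 1)*1019^1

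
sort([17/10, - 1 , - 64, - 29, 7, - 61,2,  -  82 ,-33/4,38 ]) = [ - 82,  -  64, - 61 , - 29, - 33/4 , - 1 , 17/10 , 2, 7,38] 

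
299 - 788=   -  489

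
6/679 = 6/679 = 0.01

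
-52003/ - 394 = 52003/394 = 131.99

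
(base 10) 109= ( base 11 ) 9a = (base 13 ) 85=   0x6d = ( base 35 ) 34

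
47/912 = 47/912  =  0.05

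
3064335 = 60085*51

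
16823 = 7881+8942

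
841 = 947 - 106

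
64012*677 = 43336124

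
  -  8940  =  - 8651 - 289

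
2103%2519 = 2103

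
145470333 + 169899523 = 315369856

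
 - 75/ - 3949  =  75/3949= 0.02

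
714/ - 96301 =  - 714/96301  =  -0.01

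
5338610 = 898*5945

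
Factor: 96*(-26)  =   - 2^6*3^1*13^1 =- 2496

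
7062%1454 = 1246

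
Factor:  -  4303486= -2^1*11^2 * 17783^1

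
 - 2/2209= - 2/2209 = - 0.00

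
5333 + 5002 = 10335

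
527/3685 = 527/3685 = 0.14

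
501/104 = 501/104 = 4.82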